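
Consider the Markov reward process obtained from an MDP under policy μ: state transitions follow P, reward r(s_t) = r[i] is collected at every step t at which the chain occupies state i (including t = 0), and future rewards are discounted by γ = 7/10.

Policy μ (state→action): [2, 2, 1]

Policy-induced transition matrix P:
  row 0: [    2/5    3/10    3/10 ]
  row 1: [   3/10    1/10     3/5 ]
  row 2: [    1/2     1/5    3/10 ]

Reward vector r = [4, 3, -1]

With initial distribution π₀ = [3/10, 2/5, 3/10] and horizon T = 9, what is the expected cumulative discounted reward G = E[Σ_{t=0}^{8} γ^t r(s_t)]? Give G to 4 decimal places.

t=0: π = [0.3000, 0.4000, 0.3000], E[r] = 2.1000, γ^t·E[r] = 2.100000, running G = 2.100000
t=1: π = [0.3900, 0.1900, 0.4200], E[r] = 1.7100, γ^t·E[r] = 1.197000, running G = 3.297000
t=2: π = [0.4230, 0.2200, 0.3570], E[r] = 1.9950, γ^t·E[r] = 0.977550, running G = 4.274550
t=3: π = [0.4137, 0.2203, 0.3660], E[r] = 1.9497, γ^t·E[r] = 0.668747, running G = 4.943297
t=4: π = [0.4146, 0.2193, 0.3661], E[r] = 1.9502, γ^t·E[r] = 0.468245, running G = 5.411543
t=5: π = [0.4147, 0.2195, 0.3658], E[r] = 1.9515, γ^t·E[r] = 0.327983, running G = 5.739526
t=6: π = [0.4146, 0.2195, 0.3659], E[r] = 1.9512, γ^t·E[r] = 0.229557, running G = 5.969082
t=7: π = [0.4146, 0.2195, 0.3659], E[r] = 1.9512, γ^t·E[r] = 0.160691, running G = 6.129773
t=8: π = [0.4146, 0.2195, 0.3659], E[r] = 1.9512, γ^t·E[r] = 0.112484, running G = 6.242257

G = 6.2423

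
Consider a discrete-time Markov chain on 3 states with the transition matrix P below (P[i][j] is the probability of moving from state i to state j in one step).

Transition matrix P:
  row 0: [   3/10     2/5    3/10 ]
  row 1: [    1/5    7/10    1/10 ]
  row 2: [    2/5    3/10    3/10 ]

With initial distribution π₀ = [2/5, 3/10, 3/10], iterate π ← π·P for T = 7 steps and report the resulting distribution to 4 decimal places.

π = [0.2648, 0.5439, 0.1913]

t=0: π = [0.4000, 0.3000, 0.3000]
t=1: π = [0.3000, 0.4600, 0.2400]
t=2: π = [0.2780, 0.5140, 0.2080]
t=3: π = [0.2694, 0.5334, 0.1972]
t=4: π = [0.2664, 0.5403, 0.1933]
t=5: π = [0.2653, 0.5428, 0.1919]
t=6: π = [0.2649, 0.5436, 0.1914]
t=7: π = [0.2648, 0.5439, 0.1913]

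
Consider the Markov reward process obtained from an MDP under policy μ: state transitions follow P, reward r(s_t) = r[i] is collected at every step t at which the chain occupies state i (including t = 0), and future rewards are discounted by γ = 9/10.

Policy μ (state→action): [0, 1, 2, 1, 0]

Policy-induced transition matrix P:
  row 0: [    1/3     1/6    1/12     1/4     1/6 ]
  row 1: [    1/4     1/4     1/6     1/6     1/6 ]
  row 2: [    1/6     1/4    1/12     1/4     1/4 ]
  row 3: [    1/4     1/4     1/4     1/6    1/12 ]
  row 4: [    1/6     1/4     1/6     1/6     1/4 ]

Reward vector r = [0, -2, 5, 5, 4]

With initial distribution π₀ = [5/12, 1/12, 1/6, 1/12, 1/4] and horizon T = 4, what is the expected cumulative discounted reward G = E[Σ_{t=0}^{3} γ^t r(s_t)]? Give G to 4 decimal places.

t=0: π = [0.4167, 0.0833, 0.1667, 0.0833, 0.2500], E[r] = 2.0833, γ^t·E[r] = 2.083333, running G = 2.083333
t=1: π = [0.2500, 0.2153, 0.1250, 0.2153, 0.1944], E[r] = 2.0486, γ^t·E[r] = 1.843750, running G = 3.927083
t=2: π = [0.2442, 0.2292, 0.1534, 0.1979, 0.1753], E[r] = 1.9994, γ^t·E[r] = 1.619531, running G = 5.546615
t=3: π = [0.2430, 0.2296, 0.1500, 0.1998, 0.1776], E[r] = 2.0001, γ^t·E[r] = 1.458070, running G = 7.004685

G = 7.0047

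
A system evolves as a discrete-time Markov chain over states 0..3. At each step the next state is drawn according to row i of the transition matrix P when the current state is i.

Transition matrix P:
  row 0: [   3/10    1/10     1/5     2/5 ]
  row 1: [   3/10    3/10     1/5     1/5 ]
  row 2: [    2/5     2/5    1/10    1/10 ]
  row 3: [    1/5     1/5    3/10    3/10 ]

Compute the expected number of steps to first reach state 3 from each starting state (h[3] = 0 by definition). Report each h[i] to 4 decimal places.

First-step conditioning: h[3] = 0; for i ≠ 3, h[i] = 1 + Σ_k P[i][k]·h[k].
  h[0] = 1 + 3/10·h[0] + 1/10·h[1] + 1/5·h[2]
  h[1] = 1 + 3/10·h[0] + 3/10·h[1] + 1/5·h[2]
  h[2] = 1 + 2/5·h[0] + 2/5·h[1] + 1/10·h[2]
Solving the 3×3 linear system over states ≠ 3 gives exactly h = [88/27, 110/27, 118/27, 0] (h[3] = 0 is the target).

h = [3.2593, 4.0741, 4.3704, 0.0000]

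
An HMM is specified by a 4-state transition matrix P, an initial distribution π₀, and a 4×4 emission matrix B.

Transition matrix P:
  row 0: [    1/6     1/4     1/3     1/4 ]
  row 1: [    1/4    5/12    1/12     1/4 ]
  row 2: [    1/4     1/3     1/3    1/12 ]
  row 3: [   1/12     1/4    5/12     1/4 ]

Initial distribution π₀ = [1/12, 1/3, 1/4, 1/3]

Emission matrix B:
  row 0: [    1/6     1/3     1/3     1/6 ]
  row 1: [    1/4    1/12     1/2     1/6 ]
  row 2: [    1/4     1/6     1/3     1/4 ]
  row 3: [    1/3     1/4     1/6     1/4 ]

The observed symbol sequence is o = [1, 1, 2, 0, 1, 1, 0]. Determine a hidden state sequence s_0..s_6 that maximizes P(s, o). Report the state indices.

t=0: δ = [2.778e-02, 2.778e-02, 4.167e-02, 8.333e-02]  (obs o_0=1)
t=1: δ = [3.472e-03, 1.736e-03, 5.787e-03, 5.208e-03]  ψ = [2, 3, 3, 3]  (obs o_1=1)
t=2: δ = [4.823e-04, 9.645e-04, 7.234e-04, 2.170e-04]  ψ = [2, 2, 3, 3]  (obs o_2=2)
t=3: δ = [4.019e-05, 1.005e-04, 6.028e-05, 8.038e-05]  ψ = [1, 1, 2, 1]  (obs o_3=0)
t=4: δ = [8.372e-06, 3.489e-06, 5.582e-06, 6.279e-06]  ψ = [1, 1, 3, 1]  (obs o_4=1)
t=5: δ = [4.651e-07, 1.744e-07, 4.651e-07, 5.233e-07]  ψ = [0, 0, 0, 0]  (obs o_5=1)
t=6: δ = [1.938e-08, 3.876e-08, 5.451e-08, 4.361e-08]  ψ = [2, 2, 3, 3]  (obs o_6=0)
backtrack: best end state = 2; path = [3, 2, 1, 1, 0, 3, 2]

path = [3, 2, 1, 1, 0, 3, 2]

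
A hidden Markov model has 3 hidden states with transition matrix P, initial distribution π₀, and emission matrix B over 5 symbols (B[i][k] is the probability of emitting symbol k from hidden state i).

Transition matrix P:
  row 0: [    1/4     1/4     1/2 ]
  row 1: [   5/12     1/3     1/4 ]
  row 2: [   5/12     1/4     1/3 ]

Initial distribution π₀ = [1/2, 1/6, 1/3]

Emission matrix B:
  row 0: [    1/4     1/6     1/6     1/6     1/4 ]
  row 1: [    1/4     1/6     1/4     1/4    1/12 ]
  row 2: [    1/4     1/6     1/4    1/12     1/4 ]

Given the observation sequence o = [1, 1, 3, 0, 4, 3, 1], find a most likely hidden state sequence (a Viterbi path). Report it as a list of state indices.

path = [0, 2, 1, 0, 2, 0, 2]

t=0: δ = [8.333e-02, 2.778e-02, 5.556e-02]  (obs o_0=1)
t=1: δ = [3.858e-03, 3.472e-03, 6.944e-03]  ψ = [2, 0, 0]  (obs o_1=1)
t=2: δ = [4.823e-04, 4.340e-04, 1.929e-04]  ψ = [2, 2, 2]  (obs o_2=3)
t=3: δ = [4.521e-05, 3.617e-05, 6.028e-05]  ψ = [1, 1, 0]  (obs o_3=0)
t=4: δ = [6.279e-06, 1.256e-06, 5.651e-06]  ψ = [2, 2, 0]  (obs o_4=4)
t=5: δ = [3.925e-07, 3.925e-07, 2.616e-07]  ψ = [2, 0, 0]  (obs o_5=3)
t=6: δ = [2.725e-08, 2.180e-08, 3.270e-08]  ψ = [1, 1, 0]  (obs o_6=1)
backtrack: best end state = 2; path = [0, 2, 1, 0, 2, 0, 2]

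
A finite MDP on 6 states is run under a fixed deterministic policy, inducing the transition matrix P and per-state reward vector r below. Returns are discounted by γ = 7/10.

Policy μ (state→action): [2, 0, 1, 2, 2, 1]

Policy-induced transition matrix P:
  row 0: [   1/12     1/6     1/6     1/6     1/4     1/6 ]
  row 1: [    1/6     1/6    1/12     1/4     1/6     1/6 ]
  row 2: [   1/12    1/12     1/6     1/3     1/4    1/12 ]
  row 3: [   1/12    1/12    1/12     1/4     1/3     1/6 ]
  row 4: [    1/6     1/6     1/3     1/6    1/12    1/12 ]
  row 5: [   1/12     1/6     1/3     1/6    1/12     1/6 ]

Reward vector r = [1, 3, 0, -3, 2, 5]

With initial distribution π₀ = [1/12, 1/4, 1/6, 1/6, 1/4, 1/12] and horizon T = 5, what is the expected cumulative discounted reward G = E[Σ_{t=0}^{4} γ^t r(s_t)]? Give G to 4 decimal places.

t=0: π = [0.0833, 0.2500, 0.1667, 0.1667, 0.2500, 0.0833], E[r] = 1.2500, γ^t·E[r] = 1.250000, running G = 1.250000
t=1: π = [0.1250, 0.1389, 0.1875, 0.2292, 0.1875, 0.1319], E[r] = 0.8889, γ^t·E[r] = 0.622222, running G = 1.872222
t=2: π = [0.1105, 0.1319, 0.1892, 0.2286, 0.2043, 0.1354], E[r] = 0.9063, γ^t·E[r] = 0.444063, running G = 2.316285
t=3: π = [0.1114, 0.1318, 0.1932, 0.2283, 0.2014, 0.1339], E[r] = 0.8944, γ^t·E[r] = 0.306775, running G = 2.623059
t=4: π = [0.1111, 0.1315, 0.1925, 0.2289, 0.2021, 0.1338], E[r] = 0.8923, γ^t·E[r] = 0.214235, running G = 2.837294

G = 2.8373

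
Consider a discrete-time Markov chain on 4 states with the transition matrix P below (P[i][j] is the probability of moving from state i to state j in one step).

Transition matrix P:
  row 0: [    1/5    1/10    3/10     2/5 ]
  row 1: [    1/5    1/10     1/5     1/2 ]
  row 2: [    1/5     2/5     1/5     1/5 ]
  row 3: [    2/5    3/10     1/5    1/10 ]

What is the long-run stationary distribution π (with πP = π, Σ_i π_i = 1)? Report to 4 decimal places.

π = [0.2581, 0.2258, 0.2258, 0.2903]

Balance equations π_j = Σ_i π_i·P[i][j]:
  π_0 = 1/5·π_0 + 1/5·π_1 + 1/5·π_2 + 2/5·π_3
  π_1 = 1/10·π_0 + 1/10·π_1 + 2/5·π_2 + 3/10·π_3
  π_2 = 3/10·π_0 + 1/5·π_1 + 1/5·π_2 + 1/5·π_3
  normalize: π_0 + π_1 + π_2 + π_3 = 1
Solving the linear system gives exactly π = [8/31, 7/31, 7/31, 9/31].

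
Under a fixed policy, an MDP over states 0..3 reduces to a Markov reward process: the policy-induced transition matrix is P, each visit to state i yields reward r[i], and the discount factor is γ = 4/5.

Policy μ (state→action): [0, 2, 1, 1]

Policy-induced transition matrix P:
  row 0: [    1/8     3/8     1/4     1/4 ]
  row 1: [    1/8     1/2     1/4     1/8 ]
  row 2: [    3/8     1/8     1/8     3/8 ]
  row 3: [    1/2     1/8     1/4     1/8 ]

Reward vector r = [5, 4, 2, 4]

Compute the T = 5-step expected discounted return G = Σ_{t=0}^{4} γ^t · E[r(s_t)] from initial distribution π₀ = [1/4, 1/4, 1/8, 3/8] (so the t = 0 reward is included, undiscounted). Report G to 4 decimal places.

G = 13.0203

t=0: π = [0.2500, 0.2500, 0.1250, 0.3750], E[r] = 4.0000, γ^t·E[r] = 4.000000, running G = 4.000000
t=1: π = [0.2969, 0.2813, 0.2344, 0.1875], E[r] = 3.8281, γ^t·E[r] = 3.062500, running G = 7.062500
t=2: π = [0.2539, 0.3047, 0.2207, 0.2207], E[r] = 3.8125, γ^t·E[r] = 2.440000, running G = 9.502500
t=3: π = [0.2629, 0.3027, 0.2224, 0.2119], E[r] = 3.8181, γ^t·E[r] = 1.954875, running G = 11.457375
t=4: π = [0.2601, 0.3043, 0.2222, 0.2135], E[r] = 3.8157, γ^t·E[r] = 1.562900, running G = 13.020275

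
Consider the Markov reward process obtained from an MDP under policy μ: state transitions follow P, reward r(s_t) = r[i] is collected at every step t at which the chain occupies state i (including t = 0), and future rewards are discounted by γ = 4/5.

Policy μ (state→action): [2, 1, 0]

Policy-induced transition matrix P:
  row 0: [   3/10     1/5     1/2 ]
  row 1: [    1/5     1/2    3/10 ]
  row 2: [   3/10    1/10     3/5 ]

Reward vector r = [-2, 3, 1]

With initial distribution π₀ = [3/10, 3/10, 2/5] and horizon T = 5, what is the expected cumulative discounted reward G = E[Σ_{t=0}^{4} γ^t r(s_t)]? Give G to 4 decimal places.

G = 2.2081

t=0: π = [0.3000, 0.3000, 0.4000], E[r] = 0.7000, γ^t·E[r] = 0.700000, running G = 0.700000
t=1: π = [0.2700, 0.2500, 0.4800], E[r] = 0.6900, γ^t·E[r] = 0.552000, running G = 1.252000
t=2: π = [0.2750, 0.2270, 0.4980], E[r] = 0.6290, γ^t·E[r] = 0.402560, running G = 1.654560
t=3: π = [0.2773, 0.2183, 0.5044], E[r] = 0.6047, γ^t·E[r] = 0.309606, running G = 1.964166
t=4: π = [0.2782, 0.2151, 0.5068], E[r] = 0.5956, γ^t·E[r] = 0.243954, running G = 2.208120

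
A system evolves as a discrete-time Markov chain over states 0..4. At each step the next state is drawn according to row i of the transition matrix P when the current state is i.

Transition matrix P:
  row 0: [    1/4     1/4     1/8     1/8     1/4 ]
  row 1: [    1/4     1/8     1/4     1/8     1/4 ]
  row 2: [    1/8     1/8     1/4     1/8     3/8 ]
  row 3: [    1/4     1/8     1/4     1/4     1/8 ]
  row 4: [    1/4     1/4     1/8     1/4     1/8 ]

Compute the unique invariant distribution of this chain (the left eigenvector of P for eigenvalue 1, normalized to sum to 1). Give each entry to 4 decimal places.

π = [0.2258, 0.1813, 0.1937, 0.1749, 0.2243]

Balance equations π_j = Σ_i π_i·P[i][j]:
  π_0 = 1/4·π_0 + 1/4·π_1 + 1/8·π_2 + 1/4·π_3 + 1/4·π_4
  π_1 = 1/4·π_0 + 1/8·π_1 + 1/8·π_2 + 1/8·π_3 + 1/4·π_4
  π_2 = 1/8·π_0 + 1/4·π_1 + 1/4·π_2 + 1/4·π_3 + 1/8·π_4
  π_3 = 1/8·π_0 + 1/8·π_1 + 1/8·π_2 + 1/4·π_3 + 1/4·π_4
  normalize: π_0 + π_1 + π_2 + π_3 + π_4 = 1
Solving the linear system gives exactly π = [923/4088, 741/4088, 99/511, 715/4088, 131/584].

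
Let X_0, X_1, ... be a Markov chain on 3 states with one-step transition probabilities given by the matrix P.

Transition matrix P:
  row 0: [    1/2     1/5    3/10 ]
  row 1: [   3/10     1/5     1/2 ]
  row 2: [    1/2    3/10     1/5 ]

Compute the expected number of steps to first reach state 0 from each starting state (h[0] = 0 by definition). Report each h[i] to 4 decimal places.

First-step conditioning: h[0] = 0; for i ≠ 0, h[i] = 1 + Σ_k P[i][k]·h[k].
  h[1] = 1 + 1/5·h[1] + 1/2·h[2]
  h[2] = 1 + 3/10·h[1] + 1/5·h[2]
Solving the 2×2 linear system over states ≠ 0 gives exactly h = [0, 130/49, 110/49] (h[0] = 0 is the target).

h = [0.0000, 2.6531, 2.2449]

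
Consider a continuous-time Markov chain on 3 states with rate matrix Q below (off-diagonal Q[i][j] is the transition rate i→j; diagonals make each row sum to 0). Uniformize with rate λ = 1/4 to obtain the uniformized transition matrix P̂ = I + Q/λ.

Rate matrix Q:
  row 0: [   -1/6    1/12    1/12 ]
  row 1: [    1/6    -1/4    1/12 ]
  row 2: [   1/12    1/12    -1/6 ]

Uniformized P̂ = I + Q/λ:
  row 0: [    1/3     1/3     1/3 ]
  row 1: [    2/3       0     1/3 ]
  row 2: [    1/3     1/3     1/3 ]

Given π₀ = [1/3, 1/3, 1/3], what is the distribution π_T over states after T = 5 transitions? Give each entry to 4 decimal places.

t=0: π = [0.3333, 0.3333, 0.3333]
t=1: π = [0.4444, 0.2222, 0.3333]
t=2: π = [0.4074, 0.2593, 0.3333]
t=3: π = [0.4198, 0.2469, 0.3333]
t=4: π = [0.4156, 0.2510, 0.3333]
t=5: π = [0.4170, 0.2497, 0.3333]

π = [0.4170, 0.2497, 0.3333]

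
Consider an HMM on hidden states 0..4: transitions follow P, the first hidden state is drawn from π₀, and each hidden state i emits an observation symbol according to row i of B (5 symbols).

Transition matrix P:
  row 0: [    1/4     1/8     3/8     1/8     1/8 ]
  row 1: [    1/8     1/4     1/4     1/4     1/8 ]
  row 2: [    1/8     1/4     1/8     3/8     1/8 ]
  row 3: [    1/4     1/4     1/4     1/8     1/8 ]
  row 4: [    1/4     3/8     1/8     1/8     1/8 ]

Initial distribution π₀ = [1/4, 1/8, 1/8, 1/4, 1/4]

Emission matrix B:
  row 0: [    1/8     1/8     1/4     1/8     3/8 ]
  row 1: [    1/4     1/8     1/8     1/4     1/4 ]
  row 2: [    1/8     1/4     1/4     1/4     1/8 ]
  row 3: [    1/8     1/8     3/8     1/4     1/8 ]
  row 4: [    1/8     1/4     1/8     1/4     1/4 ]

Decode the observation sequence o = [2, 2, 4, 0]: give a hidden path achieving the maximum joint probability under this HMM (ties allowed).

t=0: δ = [6.250e-02, 1.562e-02, 3.125e-02, 9.375e-02, 3.125e-02]  (obs o_0=2)
t=1: δ = [5.859e-03, 2.930e-03, 5.859e-03, 4.395e-03, 1.465e-03]  ψ = [3, 3, 0, 2, 3]  (obs o_1=2)
t=2: δ = [5.493e-04, 3.662e-04, 2.747e-04, 2.747e-04, 1.831e-04]  ψ = [0, 2, 0, 2, 0]  (obs o_2=4)
t=3: δ = [1.717e-05, 2.289e-05, 2.575e-05, 1.287e-05, 8.583e-06]  ψ = [0, 1, 0, 2, 0]  (obs o_3=0)
backtrack: best end state = 2; path = [3, 0, 0, 2]

path = [3, 0, 0, 2]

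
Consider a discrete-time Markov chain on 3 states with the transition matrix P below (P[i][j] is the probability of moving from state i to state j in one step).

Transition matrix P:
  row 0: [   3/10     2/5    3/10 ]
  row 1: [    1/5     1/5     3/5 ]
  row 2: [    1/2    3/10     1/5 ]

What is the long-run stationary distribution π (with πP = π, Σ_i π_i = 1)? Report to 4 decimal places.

π = [0.3407, 0.3037, 0.3556]

Balance equations π_j = Σ_i π_i·P[i][j]:
  π_0 = 3/10·π_0 + 1/5·π_1 + 1/2·π_2
  π_1 = 2/5·π_0 + 1/5·π_1 + 3/10·π_2
  normalize: π_0 + π_1 + π_2 = 1
Solving the linear system gives exactly π = [46/135, 41/135, 16/45].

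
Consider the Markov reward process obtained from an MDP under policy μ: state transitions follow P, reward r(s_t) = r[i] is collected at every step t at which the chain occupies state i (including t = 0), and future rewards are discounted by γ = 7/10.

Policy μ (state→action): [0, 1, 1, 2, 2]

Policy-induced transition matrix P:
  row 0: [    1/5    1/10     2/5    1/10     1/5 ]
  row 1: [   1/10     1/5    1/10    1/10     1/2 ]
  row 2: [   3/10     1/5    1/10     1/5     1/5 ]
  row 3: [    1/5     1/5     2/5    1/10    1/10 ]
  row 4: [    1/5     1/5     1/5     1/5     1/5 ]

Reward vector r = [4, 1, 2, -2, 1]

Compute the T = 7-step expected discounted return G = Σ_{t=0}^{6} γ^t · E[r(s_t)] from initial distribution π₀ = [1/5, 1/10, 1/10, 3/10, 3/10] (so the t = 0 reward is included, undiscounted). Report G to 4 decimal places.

G = 3.7321

t=0: π = [0.2000, 0.1000, 0.1000, 0.3000, 0.3000], E[r] = 0.8000, γ^t·E[r] = 0.800000, running G = 0.800000
t=1: π = [0.2000, 0.1800, 0.2800, 0.1400, 0.2000], E[r] = 1.4600, γ^t·E[r] = 1.022000, running G = 1.822000
t=2: π = [0.2100, 0.1800, 0.2220, 0.1480, 0.2400], E[r] = 1.4080, γ^t·E[r] = 0.689920, running G = 2.511920
t=3: π = [0.2042, 0.1790, 0.2314, 0.1462, 0.2392], E[r] = 1.4054, γ^t·E[r] = 0.482052, running G = 2.993972
t=4: π = [0.2052, 0.1796, 0.2290, 0.1471, 0.2391], E[r] = 1.4036, γ^t·E[r] = 0.337000, running G = 3.330972
t=5: π = [0.2049, 0.1795, 0.2296, 0.1468, 0.2392], E[r] = 1.4040, γ^t·E[r] = 0.235970, running G = 3.566942
t=6: π = [0.2050, 0.1795, 0.2294, 0.1469, 0.2392], E[r] = 1.4039, γ^t·E[r] = 0.165162, running G = 3.732104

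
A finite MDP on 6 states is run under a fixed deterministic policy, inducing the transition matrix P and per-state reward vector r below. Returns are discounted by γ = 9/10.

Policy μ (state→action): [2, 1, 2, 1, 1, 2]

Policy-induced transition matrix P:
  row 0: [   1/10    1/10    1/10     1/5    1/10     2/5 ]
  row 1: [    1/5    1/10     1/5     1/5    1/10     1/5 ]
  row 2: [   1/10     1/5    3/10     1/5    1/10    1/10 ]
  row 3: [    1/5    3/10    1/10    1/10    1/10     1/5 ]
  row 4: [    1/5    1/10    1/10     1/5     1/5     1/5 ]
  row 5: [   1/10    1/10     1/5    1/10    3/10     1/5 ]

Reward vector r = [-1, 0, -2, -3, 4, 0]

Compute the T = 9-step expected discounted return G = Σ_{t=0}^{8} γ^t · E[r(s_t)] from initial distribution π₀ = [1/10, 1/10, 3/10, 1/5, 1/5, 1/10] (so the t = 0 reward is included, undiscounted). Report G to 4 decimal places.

G = -2.3891

t=0: π = [0.1000, 0.1000, 0.3000, 0.2000, 0.2000, 0.1000], E[r] = -0.5000, γ^t·E[r] = -0.500000, running G = -0.500000
t=1: π = [0.1500, 0.1700, 0.1800, 0.1700, 0.1400, 0.1900], E[r] = -0.4600, γ^t·E[r] = -0.414000, running G = -0.914000
t=2: π = [0.1480, 0.1520, 0.1720, 0.1640, 0.1520, 0.2120], E[r] = -0.3760, γ^t·E[r] = -0.304560, running G = -1.218560
t=3: π = [0.1468, 0.1500, 0.1708, 0.1624, 0.1576, 0.2124], E[r] = -0.3452, γ^t·E[r] = -0.251651, running G = -1.470211
t=4: π = [0.1470, 0.1496, 0.1704, 0.1625, 0.1582, 0.2123], E[r] = -0.3424, γ^t·E[r] = -0.224649, running G = -1.694859
t=5: π = [0.1470, 0.1495, 0.1703, 0.1625, 0.1583, 0.2124], E[r] = -0.3420, γ^t·E[r] = -0.201948, running G = -1.896807
t=6: π = [0.1470, 0.1495, 0.1702, 0.1625, 0.1583, 0.2124], E[r] = -0.3419, γ^t·E[r] = -0.181677, running G = -2.078484
t=7: π = [0.1470, 0.1495, 0.1702, 0.1625, 0.1583, 0.2124], E[r] = -0.3418, γ^t·E[r] = -0.163492, running G = -2.241976
t=8: π = [0.1470, 0.1495, 0.1702, 0.1625, 0.1583, 0.2124], E[r] = -0.3418, γ^t·E[r] = -0.147140, running G = -2.389117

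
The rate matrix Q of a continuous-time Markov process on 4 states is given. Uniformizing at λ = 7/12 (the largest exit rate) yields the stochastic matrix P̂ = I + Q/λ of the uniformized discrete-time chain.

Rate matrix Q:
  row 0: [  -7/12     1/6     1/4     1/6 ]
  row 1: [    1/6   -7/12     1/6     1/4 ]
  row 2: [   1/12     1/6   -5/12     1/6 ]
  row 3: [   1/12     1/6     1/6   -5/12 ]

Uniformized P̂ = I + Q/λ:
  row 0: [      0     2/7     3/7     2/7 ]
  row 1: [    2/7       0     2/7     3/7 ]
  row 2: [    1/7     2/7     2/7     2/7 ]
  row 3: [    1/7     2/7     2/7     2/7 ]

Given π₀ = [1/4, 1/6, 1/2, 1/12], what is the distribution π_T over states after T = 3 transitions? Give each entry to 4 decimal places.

t=0: π = [0.2500, 0.1667, 0.5000, 0.0833]
t=1: π = [0.1310, 0.2381, 0.3214, 0.3095]
t=2: π = [0.1582, 0.2177, 0.3044, 0.3197]
t=3: π = [0.1514, 0.2235, 0.3083, 0.3168]

π = [0.1514, 0.2235, 0.3083, 0.3168]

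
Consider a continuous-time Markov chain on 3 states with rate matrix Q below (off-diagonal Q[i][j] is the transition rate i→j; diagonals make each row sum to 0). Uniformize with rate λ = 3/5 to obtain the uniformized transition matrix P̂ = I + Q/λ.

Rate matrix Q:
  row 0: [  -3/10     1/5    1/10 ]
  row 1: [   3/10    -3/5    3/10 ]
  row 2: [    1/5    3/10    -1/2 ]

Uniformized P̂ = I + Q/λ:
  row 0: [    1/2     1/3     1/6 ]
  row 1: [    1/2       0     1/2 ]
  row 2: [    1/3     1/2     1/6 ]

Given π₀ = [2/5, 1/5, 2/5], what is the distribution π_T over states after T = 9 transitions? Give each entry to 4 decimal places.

t=0: π = [0.4000, 0.2000, 0.4000]
t=1: π = [0.4333, 0.3333, 0.2333]
t=2: π = [0.4611, 0.2611, 0.2778]
t=3: π = [0.4537, 0.2926, 0.2537]
t=4: π = [0.4577, 0.2781, 0.2642]
t=5: π = [0.4560, 0.2847, 0.2594]
t=6: π = [0.4568, 0.2817, 0.2616]
t=7: π = [0.4564, 0.2830, 0.2606]
t=8: π = [0.4566, 0.2824, 0.2610]
t=9: π = [0.4565, 0.2827, 0.2608]

π = [0.4565, 0.2827, 0.2608]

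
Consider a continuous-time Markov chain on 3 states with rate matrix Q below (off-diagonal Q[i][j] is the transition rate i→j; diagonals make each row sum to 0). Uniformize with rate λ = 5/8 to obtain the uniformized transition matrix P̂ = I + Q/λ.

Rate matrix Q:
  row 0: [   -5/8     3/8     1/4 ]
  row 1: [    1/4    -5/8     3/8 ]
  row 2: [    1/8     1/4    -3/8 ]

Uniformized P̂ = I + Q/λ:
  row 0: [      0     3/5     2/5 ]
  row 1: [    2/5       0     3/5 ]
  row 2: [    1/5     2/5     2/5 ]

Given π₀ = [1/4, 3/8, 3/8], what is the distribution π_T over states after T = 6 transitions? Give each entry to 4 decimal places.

π = [0.2192, 0.3177, 0.4632]

t=0: π = [0.2500, 0.3750, 0.3750]
t=1: π = [0.2250, 0.3000, 0.4750]
t=2: π = [0.2150, 0.3250, 0.4600]
t=3: π = [0.2220, 0.3130, 0.4650]
t=4: π = [0.2182, 0.3192, 0.4626]
t=5: π = [0.2202, 0.3160, 0.4638]
t=6: π = [0.2192, 0.3177, 0.4632]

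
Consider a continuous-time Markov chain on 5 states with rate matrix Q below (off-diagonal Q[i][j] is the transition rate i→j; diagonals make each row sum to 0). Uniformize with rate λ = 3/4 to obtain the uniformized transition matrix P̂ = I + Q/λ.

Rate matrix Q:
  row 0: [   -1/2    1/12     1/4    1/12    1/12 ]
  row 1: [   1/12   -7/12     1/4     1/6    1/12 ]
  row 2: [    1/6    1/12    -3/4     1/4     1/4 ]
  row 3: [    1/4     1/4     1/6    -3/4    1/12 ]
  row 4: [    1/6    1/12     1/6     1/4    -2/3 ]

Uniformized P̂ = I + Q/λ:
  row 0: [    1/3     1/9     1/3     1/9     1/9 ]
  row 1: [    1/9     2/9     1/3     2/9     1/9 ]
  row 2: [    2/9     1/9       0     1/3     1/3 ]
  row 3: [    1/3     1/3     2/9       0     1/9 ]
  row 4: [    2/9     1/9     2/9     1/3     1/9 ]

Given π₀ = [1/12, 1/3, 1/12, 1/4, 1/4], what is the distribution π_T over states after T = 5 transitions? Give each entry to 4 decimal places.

t=0: π = [0.0833, 0.3333, 0.0833, 0.2500, 0.2500]
t=1: π = [0.2222, 0.2037, 0.2500, 0.1944, 0.1296]
t=2: π = [0.2459, 0.1770, 0.2140, 0.1965, 0.1667]
t=3: π = [0.2517, 0.1744, 0.2217, 0.1935, 0.1587]
t=4: π = [0.2523, 0.1735, 0.2203, 0.1935, 0.1604]
t=5: π = [0.2525, 0.1734, 0.2206, 0.1935, 0.1601]

π = [0.2525, 0.1734, 0.2206, 0.1935, 0.1601]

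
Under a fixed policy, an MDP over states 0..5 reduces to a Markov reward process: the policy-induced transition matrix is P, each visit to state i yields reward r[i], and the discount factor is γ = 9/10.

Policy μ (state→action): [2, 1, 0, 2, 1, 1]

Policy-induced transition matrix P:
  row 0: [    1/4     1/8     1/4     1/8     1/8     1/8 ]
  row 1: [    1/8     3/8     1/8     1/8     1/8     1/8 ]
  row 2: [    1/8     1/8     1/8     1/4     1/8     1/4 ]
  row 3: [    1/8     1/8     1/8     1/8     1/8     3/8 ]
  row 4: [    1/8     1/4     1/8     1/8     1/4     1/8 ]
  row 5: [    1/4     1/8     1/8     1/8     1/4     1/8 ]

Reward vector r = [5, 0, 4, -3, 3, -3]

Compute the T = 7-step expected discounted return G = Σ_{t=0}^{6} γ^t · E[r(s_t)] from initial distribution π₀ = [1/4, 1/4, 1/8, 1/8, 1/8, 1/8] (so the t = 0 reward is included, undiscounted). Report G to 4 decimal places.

t=0: π = [0.2500, 0.2500, 0.1250, 0.1250, 0.1250, 0.1250], E[r] = 1.3750, γ^t·E[r] = 1.375000, running G = 1.375000
t=1: π = [0.1719, 0.2031, 0.1563, 0.1406, 0.1563, 0.1719], E[r] = 1.0156, γ^t·E[r] = 0.914063, running G = 2.289063
t=2: π = [0.1680, 0.1953, 0.1465, 0.1445, 0.1660, 0.1797], E[r] = 0.9512, γ^t·E[r] = 0.770449, running G = 3.059512
t=3: π = [0.1685, 0.1946, 0.1460, 0.1433, 0.1682, 0.1794], E[r] = 0.9626, γ^t·E[r] = 0.701769, running G = 3.761281
t=4: π = [0.1685, 0.1947, 0.1461, 0.1432, 0.1685, 0.1791], E[r] = 0.9651, γ^t·E[r] = 0.633174, running G = 4.394455
t=5: π = [0.1684, 0.1947, 0.1461, 0.1433, 0.1684, 0.1791], E[r] = 0.9648, γ^t·E[r] = 0.569715, running G = 4.964170
t=6: π = [0.1684, 0.1947, 0.1461, 0.1433, 0.1684, 0.1791], E[r] = 0.9647, γ^t·E[r] = 0.512707, running G = 5.476877

G = 5.4769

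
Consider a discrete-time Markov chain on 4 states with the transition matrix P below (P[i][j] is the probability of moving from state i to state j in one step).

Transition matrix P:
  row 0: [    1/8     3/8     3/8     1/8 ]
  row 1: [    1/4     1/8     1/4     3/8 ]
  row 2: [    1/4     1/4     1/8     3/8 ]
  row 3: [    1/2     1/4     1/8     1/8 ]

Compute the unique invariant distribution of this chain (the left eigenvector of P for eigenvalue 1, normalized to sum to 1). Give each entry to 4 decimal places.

Balance equations π_j = Σ_i π_i·P[i][j]:
  π_0 = 1/8·π_0 + 1/4·π_1 + 1/4·π_2 + 1/2·π_3
  π_1 = 3/8·π_0 + 1/8·π_1 + 1/4·π_2 + 1/4·π_3
  π_2 = 3/8·π_0 + 1/4·π_1 + 1/8·π_2 + 1/8·π_3
  normalize: π_0 + π_1 + π_2 + π_3 = 1
Solving the linear system gives exactly π = [13/47, 107/423, 191/846, 23/94].

π = [0.2766, 0.2530, 0.2258, 0.2447]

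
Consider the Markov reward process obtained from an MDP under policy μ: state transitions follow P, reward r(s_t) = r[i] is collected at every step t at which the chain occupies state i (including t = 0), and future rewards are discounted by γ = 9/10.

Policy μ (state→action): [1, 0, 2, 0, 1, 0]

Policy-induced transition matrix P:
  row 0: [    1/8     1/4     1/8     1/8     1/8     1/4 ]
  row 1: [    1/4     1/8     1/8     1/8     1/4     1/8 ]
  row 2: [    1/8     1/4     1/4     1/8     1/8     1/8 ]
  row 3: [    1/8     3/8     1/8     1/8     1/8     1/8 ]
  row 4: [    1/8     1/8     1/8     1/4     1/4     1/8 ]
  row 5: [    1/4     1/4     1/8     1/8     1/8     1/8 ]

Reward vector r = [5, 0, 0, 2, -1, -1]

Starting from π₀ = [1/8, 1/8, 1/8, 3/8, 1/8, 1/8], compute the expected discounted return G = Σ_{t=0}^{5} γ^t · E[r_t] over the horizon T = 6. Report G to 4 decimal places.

t=0: π = [0.1250, 0.1250, 0.1250, 0.3750, 0.1250, 0.1250], E[r] = 1.1250, γ^t·E[r] = 1.125000, running G = 1.125000
t=1: π = [0.1563, 0.2656, 0.1406, 0.1406, 0.1563, 0.1406], E[r] = 0.7656, γ^t·E[r] = 0.689063, running G = 1.814063
t=2: π = [0.1758, 0.2148, 0.1426, 0.1445, 0.1777, 0.1445], E[r] = 0.8457, γ^t·E[r] = 0.685020, running G = 2.499082
t=3: π = [0.1699, 0.2190, 0.1428, 0.1472, 0.1741, 0.1470], E[r] = 0.8230, γ^t·E[r] = 0.599966, running G = 3.099048
t=4: π = [0.1707, 0.2193, 0.1429, 0.1468, 0.1741, 0.1462], E[r] = 0.8269, γ^t·E[r] = 0.542512, running G = 3.641559
t=5: π = [0.1707, 0.2192, 0.1429, 0.1468, 0.1742, 0.1463], E[r] = 0.8265, γ^t·E[r] = 0.488015, running G = 4.129575

G = 4.1296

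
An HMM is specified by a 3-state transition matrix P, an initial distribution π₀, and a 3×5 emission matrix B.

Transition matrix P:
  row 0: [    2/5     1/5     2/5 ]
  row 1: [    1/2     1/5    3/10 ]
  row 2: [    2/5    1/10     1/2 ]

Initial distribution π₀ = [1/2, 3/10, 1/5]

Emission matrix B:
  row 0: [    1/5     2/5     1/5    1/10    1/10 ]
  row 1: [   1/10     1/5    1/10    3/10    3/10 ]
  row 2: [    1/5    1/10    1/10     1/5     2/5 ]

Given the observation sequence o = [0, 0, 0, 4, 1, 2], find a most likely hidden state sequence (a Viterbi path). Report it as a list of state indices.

t=0: δ = [1.000e-01, 3.000e-02, 4.000e-02]  (obs o_0=0)
t=1: δ = [8.000e-03, 2.000e-03, 8.000e-03]  ψ = [0, 0, 0]  (obs o_1=0)
t=2: δ = [6.400e-04, 1.600e-04, 8.000e-04]  ψ = [0, 0, 2]  (obs o_2=0)
t=3: δ = [3.200e-05, 3.840e-05, 1.600e-04]  ψ = [2, 0, 2]  (obs o_3=4)
t=4: δ = [2.560e-05, 3.200e-06, 8.000e-06]  ψ = [2, 2, 2]  (obs o_4=1)
t=5: δ = [2.048e-06, 5.120e-07, 1.024e-06]  ψ = [0, 0, 0]  (obs o_5=2)
backtrack: best end state = 0; path = [0, 2, 2, 2, 0, 0]

path = [0, 2, 2, 2, 0, 0]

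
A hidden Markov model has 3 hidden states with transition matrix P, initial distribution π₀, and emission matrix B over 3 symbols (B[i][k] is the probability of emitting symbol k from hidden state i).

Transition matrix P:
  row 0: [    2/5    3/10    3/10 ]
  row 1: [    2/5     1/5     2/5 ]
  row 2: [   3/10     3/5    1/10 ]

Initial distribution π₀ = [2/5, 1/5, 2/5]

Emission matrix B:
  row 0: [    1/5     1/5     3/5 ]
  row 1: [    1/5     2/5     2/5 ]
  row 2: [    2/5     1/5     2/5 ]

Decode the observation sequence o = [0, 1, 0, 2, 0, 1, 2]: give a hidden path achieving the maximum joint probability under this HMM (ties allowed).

path = [2, 1, 2, 1, 2, 1, 0]

t=0: δ = [8.000e-02, 4.000e-02, 1.600e-01]  (obs o_0=0)
t=1: δ = [9.600e-03, 3.840e-02, 4.800e-03]  ψ = [2, 2, 0]  (obs o_1=1)
t=2: δ = [3.072e-03, 1.536e-03, 6.144e-03]  ψ = [1, 1, 1]  (obs o_2=0)
t=3: δ = [1.106e-03, 1.475e-03, 3.686e-04]  ψ = [2, 2, 0]  (obs o_3=2)
t=4: δ = [1.180e-04, 6.636e-05, 2.359e-04]  ψ = [1, 0, 1]  (obs o_4=0)
t=5: δ = [1.416e-05, 5.662e-05, 7.078e-06]  ψ = [2, 2, 0]  (obs o_5=1)
t=6: δ = [1.359e-05, 4.530e-06, 9.060e-06]  ψ = [1, 1, 1]  (obs o_6=2)
backtrack: best end state = 0; path = [2, 1, 2, 1, 2, 1, 0]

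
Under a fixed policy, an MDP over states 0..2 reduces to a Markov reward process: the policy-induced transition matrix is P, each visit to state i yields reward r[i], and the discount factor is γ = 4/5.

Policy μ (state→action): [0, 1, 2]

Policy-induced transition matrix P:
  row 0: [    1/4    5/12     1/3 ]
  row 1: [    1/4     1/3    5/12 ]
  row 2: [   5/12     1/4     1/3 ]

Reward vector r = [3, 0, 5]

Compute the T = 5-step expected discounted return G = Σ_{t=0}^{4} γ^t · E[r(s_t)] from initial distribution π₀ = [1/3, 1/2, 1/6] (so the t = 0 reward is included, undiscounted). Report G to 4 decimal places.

G = 8.2786

t=0: π = [0.3333, 0.5000, 0.1667], E[r] = 1.8333, γ^t·E[r] = 1.833333, running G = 1.833333
t=1: π = [0.2778, 0.3472, 0.3750], E[r] = 2.7083, γ^t·E[r] = 2.166667, running G = 4.000000
t=2: π = [0.3125, 0.3252, 0.3623], E[r] = 2.7488, γ^t·E[r] = 1.759259, running G = 5.759259
t=3: π = [0.3104, 0.3292, 0.3604], E[r] = 2.7333, γ^t·E[r] = 1.399457, running G = 7.158716
t=4: π = [0.3101, 0.3292, 0.3608], E[r] = 2.7340, γ^t·E[r] = 1.119865, running G = 8.278581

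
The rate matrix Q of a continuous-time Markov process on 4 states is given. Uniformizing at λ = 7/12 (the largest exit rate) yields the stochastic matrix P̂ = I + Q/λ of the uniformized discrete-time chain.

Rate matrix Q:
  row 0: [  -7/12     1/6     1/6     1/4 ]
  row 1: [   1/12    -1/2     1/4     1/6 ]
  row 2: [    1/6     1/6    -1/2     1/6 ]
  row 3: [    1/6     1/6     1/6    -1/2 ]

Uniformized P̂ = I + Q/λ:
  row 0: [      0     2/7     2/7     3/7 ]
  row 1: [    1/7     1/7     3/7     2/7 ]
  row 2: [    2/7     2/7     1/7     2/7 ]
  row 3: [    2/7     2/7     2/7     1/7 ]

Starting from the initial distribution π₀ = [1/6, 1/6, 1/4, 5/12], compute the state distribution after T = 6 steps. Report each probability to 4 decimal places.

π = [0.1944, 0.2500, 0.2813, 0.2744]

t=0: π = [0.1667, 0.1667, 0.2500, 0.4167]
t=1: π = [0.2143, 0.2619, 0.2738, 0.2500]
t=2: π = [0.1871, 0.2483, 0.2840, 0.2806]
t=3: π = [0.1968, 0.2502, 0.2806, 0.2724]
t=4: π = [0.1937, 0.2500, 0.2814, 0.2749]
t=5: π = [0.1947, 0.2500, 0.2812, 0.2741]
t=6: π = [0.1944, 0.2500, 0.2813, 0.2744]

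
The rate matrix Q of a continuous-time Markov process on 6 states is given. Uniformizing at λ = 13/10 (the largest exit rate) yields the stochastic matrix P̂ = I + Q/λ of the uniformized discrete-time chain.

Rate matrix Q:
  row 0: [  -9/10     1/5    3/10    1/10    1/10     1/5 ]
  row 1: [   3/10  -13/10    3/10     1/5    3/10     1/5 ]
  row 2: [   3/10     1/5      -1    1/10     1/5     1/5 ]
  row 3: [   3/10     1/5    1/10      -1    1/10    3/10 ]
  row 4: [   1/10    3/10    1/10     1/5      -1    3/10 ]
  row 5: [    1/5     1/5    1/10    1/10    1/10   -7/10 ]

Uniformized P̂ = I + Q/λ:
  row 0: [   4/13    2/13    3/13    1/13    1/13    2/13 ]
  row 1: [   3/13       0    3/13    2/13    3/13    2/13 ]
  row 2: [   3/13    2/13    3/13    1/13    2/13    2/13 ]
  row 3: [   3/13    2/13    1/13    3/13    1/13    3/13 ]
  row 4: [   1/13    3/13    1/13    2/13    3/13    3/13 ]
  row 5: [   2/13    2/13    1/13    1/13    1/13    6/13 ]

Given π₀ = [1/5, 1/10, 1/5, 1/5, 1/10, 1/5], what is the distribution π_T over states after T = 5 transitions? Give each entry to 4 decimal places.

t=0: π = [0.2000, 0.1000, 0.2000, 0.2000, 0.1000, 0.2000]
t=1: π = [0.2154, 0.1462, 0.1538, 0.1231, 0.1231, 0.2385]
t=2: π = [0.2101, 0.1408, 0.1562, 0.1166, 0.1302, 0.2462]
t=3: π = [0.2080, 0.1422, 0.1549, 0.1157, 0.1306, 0.2486]
t=4: π = [0.2075, 0.1420, 0.1546, 0.1157, 0.1308, 0.2493]
t=5: π = [0.2074, 0.1421, 0.1545, 0.1157, 0.1308, 0.2495]

π = [0.2074, 0.1421, 0.1545, 0.1157, 0.1308, 0.2495]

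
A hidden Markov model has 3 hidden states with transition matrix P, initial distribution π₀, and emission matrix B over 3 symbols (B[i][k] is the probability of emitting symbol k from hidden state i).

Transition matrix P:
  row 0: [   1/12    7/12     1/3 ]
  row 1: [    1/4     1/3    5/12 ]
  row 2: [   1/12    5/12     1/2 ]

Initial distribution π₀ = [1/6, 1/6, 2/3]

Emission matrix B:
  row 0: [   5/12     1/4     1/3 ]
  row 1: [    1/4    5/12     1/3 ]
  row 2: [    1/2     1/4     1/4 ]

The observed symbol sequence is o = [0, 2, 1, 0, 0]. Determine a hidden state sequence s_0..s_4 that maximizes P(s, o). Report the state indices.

path = [2, 2, 1, 2, 2]

t=0: δ = [6.944e-02, 4.167e-02, 3.333e-01]  (obs o_0=0)
t=1: δ = [9.259e-03, 4.630e-02, 4.167e-02]  ψ = [2, 2, 2]  (obs o_1=2)
t=2: δ = [2.894e-03, 7.234e-03, 5.208e-03]  ψ = [1, 2, 2]  (obs o_2=1)
t=3: δ = [7.535e-04, 6.028e-04, 1.507e-03]  ψ = [1, 1, 1]  (obs o_3=0)
t=4: δ = [6.279e-05, 1.570e-04, 3.768e-04]  ψ = [1, 2, 2]  (obs o_4=0)
backtrack: best end state = 2; path = [2, 2, 1, 2, 2]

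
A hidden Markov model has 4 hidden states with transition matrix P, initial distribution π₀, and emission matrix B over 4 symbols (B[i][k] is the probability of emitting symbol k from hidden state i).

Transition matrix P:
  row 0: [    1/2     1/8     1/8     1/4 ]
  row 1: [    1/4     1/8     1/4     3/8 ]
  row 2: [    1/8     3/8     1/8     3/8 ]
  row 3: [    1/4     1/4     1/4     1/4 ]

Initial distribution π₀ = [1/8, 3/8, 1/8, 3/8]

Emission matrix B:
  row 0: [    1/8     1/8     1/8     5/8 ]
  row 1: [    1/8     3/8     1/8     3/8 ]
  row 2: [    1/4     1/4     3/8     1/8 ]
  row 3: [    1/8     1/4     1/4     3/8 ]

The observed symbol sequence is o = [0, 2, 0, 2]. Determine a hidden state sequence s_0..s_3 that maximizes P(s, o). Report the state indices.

t=0: δ = [1.562e-02, 4.688e-02, 3.125e-02, 4.688e-02]  (obs o_0=0)
t=1: δ = [1.465e-03, 1.465e-03, 4.395e-03, 4.395e-03]  ψ = [1, 2, 1, 1]  (obs o_1=2)
t=2: δ = [1.373e-04, 2.060e-04, 2.747e-04, 2.060e-04]  ψ = [3, 2, 3, 2]  (obs o_2=0)
t=3: δ = [8.583e-06, 1.287e-05, 1.931e-05, 2.575e-05]  ψ = [0, 2, 1, 2]  (obs o_3=2)
backtrack: best end state = 3; path = [1, 3, 2, 3]

path = [1, 3, 2, 3]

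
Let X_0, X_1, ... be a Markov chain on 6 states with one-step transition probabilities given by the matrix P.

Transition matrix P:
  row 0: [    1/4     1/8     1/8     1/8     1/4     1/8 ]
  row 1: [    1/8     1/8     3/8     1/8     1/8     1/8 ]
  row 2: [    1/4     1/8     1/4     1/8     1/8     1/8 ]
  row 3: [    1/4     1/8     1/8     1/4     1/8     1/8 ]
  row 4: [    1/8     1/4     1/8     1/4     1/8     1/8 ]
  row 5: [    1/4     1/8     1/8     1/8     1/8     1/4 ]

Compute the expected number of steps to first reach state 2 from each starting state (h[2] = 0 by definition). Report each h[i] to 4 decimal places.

h = [6.1878, 4.6617, 0.0000, 6.2116, 6.0209, 6.2116]

First-step conditioning: h[2] = 0; for i ≠ 2, h[i] = 1 + Σ_k P[i][k]·h[k].
  h[0] = 1 + 1/4·h[0] + 1/8·h[1] + 1/8·h[3] + 1/4·h[4] + 1/8·h[5]
  h[1] = 1 + 1/8·h[0] + 1/8·h[1] + 1/8·h[3] + 1/8·h[4] + 1/8·h[5]
  h[3] = 1 + 1/4·h[0] + 1/8·h[1] + 1/4·h[3] + 1/8·h[4] + 1/8·h[5]
  h[4] = 1 + 1/8·h[0] + 1/4·h[1] + 1/4·h[3] + 1/8·h[4] + 1/8·h[5]
  h[5] = 1 + 1/4·h[0] + 1/8·h[1] + 1/8·h[3] + 1/8·h[4] + 1/4·h[5]
Solving the 5×5 linear system over states ≠ 2 gives exactly h = [4152/671, 3128/671, 0, 4168/671, 4040/671, 4168/671] (h[2] = 0 is the target).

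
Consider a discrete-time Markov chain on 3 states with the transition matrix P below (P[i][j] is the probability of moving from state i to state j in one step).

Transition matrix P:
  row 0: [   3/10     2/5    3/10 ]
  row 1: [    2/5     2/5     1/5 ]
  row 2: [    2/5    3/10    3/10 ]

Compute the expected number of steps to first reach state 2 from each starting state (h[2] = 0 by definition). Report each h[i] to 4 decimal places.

h = [3.8462, 4.2308, 0.0000]

First-step conditioning: h[2] = 0; for i ≠ 2, h[i] = 1 + Σ_k P[i][k]·h[k].
  h[0] = 1 + 3/10·h[0] + 2/5·h[1]
  h[1] = 1 + 2/5·h[0] + 2/5·h[1]
Solving the 2×2 linear system over states ≠ 2 gives exactly h = [50/13, 55/13, 0] (h[2] = 0 is the target).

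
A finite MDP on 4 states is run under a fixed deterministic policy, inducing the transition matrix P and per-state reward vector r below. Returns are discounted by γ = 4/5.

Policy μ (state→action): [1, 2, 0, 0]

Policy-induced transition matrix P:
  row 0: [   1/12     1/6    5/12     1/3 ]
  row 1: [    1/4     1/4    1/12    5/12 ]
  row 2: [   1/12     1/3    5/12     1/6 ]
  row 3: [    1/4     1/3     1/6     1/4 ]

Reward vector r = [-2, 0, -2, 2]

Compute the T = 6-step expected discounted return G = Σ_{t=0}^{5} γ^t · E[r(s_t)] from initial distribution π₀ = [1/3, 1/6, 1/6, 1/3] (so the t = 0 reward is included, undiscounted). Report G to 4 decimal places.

G = -1.1117

t=0: π = [0.3333, 0.1667, 0.1667, 0.3333], E[r] = -0.3333, γ^t·E[r] = -0.333333, running G = -0.333333
t=1: π = [0.1667, 0.2639, 0.2778, 0.2917], E[r] = -0.3056, γ^t·E[r] = -0.244444, running G = -0.577778
t=2: π = [0.1759, 0.2836, 0.2558, 0.2847], E[r] = -0.2940, γ^t·E[r] = -0.188148, running G = -0.765926
t=3: π = [0.1780, 0.2804, 0.2510, 0.2906], E[r] = -0.2768, γ^t·E[r] = -0.141728, running G = -0.907654
t=4: π = [0.1785, 0.2803, 0.2506, 0.2907], E[r] = -0.2768, γ^t·E[r] = -0.113376, running G = -1.021030
t=5: π = [0.1785, 0.2802, 0.2506, 0.2907], E[r] = -0.2767, γ^t·E[r] = -0.090671, running G = -1.111701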